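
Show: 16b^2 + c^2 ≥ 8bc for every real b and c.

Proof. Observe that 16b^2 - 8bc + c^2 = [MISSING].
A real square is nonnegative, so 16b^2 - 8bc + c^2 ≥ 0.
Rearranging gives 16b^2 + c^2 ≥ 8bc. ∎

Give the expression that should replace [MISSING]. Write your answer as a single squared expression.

(4b - c)^2

16b^2 - 8bc + c^2 is a perfect-square trinomial: the outer terms are (4b)^2 and (c)^2, and the cross term is -2·4b·c.
So 16b^2 - 8bc + c^2 = (4b - c)^2 ≥ 0.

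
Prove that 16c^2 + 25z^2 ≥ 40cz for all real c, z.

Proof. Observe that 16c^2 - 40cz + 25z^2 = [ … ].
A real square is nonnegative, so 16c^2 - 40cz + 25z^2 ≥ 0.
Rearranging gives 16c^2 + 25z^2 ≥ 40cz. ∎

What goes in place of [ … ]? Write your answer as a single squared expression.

(4c - 5z)^2

The leading and trailing coefficients are 4^2 and 5^2, and 40 = 2·4·5, so the trinomial is (4c - 5z)^2.
Hence 16c^2 - 40cz + 25z^2 ≥ 0.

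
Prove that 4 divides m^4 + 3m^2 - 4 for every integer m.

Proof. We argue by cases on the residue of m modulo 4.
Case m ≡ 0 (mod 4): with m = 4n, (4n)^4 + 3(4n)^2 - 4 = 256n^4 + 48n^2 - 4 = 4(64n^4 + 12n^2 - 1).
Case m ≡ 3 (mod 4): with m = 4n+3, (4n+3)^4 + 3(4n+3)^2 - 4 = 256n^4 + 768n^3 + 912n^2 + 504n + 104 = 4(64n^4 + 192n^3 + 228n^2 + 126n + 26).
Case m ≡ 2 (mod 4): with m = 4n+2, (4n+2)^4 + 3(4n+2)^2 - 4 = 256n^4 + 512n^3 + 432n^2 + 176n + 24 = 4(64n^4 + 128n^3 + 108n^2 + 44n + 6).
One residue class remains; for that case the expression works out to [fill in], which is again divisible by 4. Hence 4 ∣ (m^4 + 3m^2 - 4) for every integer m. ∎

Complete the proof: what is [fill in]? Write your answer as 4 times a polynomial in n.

Only m ≡ 1 (mod 4) is unaccounted for. Put m = 4n+1:
(4n+1)^4 + 3(4n+1)^2 - 4 expands to 256n^4 + 256n^3 + 144n^2 + 40n,
and factoring out 4 leaves 4(64n^4 + 64n^3 + 36n^2 + 10n).

4(64n^4 + 64n^3 + 36n^2 + 10n)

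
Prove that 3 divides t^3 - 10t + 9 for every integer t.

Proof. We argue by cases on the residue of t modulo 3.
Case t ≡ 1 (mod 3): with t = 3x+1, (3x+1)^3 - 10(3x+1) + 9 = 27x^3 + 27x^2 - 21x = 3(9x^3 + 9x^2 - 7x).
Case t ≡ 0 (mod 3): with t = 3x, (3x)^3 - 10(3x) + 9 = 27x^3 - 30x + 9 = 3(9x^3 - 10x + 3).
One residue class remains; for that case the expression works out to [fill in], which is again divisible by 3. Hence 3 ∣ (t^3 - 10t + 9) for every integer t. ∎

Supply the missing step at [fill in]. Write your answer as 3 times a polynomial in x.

3(9x^3 + 18x^2 + 2x - 1)

The residues treated are {1, 0}, so the missing case is t ≡ 2 (mod 3); write t = 3x+2.
Then (3x+2)^3 - 10(3x+2) + 9 = 27x^3 + 54x^2 + 6x - 3 = 3(9x^3 + 18x^2 + 2x - 1).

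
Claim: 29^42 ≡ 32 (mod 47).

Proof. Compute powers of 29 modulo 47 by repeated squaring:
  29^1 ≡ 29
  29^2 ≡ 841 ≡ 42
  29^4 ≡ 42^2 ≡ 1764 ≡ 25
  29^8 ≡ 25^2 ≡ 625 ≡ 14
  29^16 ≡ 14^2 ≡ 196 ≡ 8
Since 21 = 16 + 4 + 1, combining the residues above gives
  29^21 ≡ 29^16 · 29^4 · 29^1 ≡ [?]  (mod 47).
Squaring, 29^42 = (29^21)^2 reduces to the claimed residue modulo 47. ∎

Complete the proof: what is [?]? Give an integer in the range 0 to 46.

29^16 · 29^4 · 29^1 ≡ 8 · 25 · 29 = 5800.
5800 mod 47 = 19, so 29^21 ≡ 19 (mod 47).

19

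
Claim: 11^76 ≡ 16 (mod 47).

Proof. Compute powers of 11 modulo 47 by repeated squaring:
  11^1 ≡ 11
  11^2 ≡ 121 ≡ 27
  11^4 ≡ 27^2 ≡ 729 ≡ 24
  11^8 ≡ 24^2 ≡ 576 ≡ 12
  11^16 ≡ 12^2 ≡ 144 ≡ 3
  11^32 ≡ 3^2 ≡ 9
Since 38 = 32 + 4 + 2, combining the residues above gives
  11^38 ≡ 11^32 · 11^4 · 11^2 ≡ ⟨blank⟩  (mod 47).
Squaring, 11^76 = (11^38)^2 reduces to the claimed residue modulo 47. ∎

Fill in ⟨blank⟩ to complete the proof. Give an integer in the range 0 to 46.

4

11^32 · 11^4 · 11^2 ≡ 9 · 24 · 27 = 5832.
5832 mod 47 = 4, so 11^38 ≡ 4 (mod 47).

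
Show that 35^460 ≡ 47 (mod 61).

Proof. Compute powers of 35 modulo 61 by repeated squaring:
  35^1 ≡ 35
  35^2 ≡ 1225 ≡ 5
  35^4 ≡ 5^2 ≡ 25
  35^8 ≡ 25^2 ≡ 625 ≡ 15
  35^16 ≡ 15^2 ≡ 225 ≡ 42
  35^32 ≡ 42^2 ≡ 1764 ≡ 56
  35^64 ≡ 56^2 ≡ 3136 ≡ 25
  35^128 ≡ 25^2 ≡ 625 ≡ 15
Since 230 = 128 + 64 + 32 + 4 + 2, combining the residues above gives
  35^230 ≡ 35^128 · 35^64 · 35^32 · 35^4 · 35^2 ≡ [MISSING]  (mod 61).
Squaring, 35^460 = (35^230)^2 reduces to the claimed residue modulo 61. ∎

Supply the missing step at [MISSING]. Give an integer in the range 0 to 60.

Multiply the listed residues: 15 · 25 · 56 · 25 · 5 = 375 → 21000 → 525000 → 2625000.
Reducing modulo 61: 2625000 = 43032·61 + 48, so 35^230 ≡ 48.

48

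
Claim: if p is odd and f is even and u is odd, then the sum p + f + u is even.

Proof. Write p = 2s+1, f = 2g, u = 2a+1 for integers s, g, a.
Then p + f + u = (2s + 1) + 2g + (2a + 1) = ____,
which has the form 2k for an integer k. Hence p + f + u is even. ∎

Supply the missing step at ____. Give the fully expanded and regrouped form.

2(a + g + s + 1)

(2s + 1) + 2g + (2a + 1) = 2a + 2g + 2s + 2
= 2(a + g + s + 1).
Since a + g + s + 1 is an integer, the sum is of the form 2k for an integer k.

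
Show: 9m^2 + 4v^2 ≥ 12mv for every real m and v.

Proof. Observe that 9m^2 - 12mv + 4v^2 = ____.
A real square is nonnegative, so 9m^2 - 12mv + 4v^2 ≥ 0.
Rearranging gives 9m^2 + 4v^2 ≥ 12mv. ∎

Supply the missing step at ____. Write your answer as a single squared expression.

(3m - 2v)^2

9m^2 - 12mv + 4v^2 is a perfect-square trinomial: the outer terms are (3m)^2 and (2v)^2, and the cross term is -2·3m·2v.
So 9m^2 - 12mv + 4v^2 = (3m - 2v)^2 ≥ 0.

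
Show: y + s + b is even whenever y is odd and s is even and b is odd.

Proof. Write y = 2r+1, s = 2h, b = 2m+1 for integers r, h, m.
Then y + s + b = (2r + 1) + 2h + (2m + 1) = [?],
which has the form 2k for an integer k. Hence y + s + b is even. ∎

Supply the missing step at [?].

Expanding: (2r + 1) + 2h + (2m + 1) = 2h + 2m + 2r + 2.
Every term is even; pulling out the factor of 2 gives 2(h + m + r + 1).

2(h + m + r + 1)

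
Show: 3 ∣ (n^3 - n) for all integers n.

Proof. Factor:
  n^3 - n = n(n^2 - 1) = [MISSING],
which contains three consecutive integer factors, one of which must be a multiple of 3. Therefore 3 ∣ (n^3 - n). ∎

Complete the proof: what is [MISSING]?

n(n^2 - 1) = n(n - 1)(n + 1) = (n - 1)n(n + 1).
These three factors are consecutive integers, so their product is divisible by 3.

(n - 1)n(n + 1)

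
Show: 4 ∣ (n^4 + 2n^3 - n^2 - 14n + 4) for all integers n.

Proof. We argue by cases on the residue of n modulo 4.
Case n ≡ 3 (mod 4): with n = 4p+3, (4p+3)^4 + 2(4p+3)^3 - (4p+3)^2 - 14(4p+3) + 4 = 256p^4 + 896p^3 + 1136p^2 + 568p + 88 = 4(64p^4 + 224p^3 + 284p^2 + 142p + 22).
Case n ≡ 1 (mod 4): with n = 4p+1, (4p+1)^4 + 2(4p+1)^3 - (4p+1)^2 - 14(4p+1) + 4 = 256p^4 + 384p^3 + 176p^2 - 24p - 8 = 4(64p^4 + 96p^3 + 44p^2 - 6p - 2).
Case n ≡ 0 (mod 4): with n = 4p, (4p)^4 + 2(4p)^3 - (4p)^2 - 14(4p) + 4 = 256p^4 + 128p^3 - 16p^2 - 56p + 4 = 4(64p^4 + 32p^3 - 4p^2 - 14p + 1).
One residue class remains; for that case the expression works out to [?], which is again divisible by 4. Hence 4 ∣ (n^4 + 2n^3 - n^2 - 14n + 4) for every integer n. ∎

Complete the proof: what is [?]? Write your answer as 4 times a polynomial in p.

The residues treated are {3, 1, 0}, so the missing case is n ≡ 2 (mod 4); write n = 4p+2.
Then (4p+2)^4 + 2(4p+2)^3 - (4p+2)^2 - 14(4p+2) + 4 = 256p^4 + 640p^3 + 560p^2 + 152p + 4 = 4(64p^4 + 160p^3 + 140p^2 + 38p + 1).

4(64p^4 + 160p^3 + 140p^2 + 38p + 1)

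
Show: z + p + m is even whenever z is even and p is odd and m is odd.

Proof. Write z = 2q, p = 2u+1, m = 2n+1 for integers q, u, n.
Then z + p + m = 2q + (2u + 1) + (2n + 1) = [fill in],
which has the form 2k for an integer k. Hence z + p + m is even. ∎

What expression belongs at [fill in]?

2(n + q + u + 1)

Expanding: 2q + (2u + 1) + (2n + 1) = 2n + 2q + 2u + 2.
Every term is even; pulling out the factor of 2 gives 2(n + q + u + 1).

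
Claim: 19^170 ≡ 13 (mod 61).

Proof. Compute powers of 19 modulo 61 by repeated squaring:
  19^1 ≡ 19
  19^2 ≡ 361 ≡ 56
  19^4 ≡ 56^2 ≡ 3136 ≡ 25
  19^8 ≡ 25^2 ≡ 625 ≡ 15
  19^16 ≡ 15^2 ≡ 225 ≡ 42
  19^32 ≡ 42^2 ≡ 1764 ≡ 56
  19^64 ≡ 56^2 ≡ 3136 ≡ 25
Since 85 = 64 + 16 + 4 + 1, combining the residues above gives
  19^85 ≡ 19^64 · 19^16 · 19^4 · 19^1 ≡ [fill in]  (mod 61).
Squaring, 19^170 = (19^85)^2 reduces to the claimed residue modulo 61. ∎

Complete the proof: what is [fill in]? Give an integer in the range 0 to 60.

14

Multiply the listed residues: 25 · 42 · 25 · 19 = 1050 → 26250 → 498750.
Reducing modulo 61: 498750 = 8176·61 + 14, so 19^85 ≡ 14.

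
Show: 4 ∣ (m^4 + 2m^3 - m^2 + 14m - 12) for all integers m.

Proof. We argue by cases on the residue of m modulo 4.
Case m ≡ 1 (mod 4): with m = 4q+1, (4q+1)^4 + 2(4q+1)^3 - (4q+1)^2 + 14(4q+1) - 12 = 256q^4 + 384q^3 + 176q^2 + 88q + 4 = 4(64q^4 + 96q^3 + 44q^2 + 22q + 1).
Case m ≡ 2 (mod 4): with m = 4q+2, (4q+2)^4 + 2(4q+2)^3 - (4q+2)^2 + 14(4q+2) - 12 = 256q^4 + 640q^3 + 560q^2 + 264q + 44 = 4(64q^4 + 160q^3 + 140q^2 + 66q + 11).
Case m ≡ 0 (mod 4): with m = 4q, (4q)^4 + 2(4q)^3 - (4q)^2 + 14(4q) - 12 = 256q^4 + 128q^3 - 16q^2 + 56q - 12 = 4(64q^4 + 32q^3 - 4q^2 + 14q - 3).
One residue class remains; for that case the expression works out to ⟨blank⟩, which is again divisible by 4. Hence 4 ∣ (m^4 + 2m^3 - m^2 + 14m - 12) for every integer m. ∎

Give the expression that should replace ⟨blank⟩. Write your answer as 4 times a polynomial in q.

4(64q^4 + 224q^3 + 284q^2 + 170q + 39)

Only m ≡ 3 (mod 4) is unaccounted for. Put m = 4q+3:
(4q+3)^4 + 2(4q+3)^3 - (4q+3)^2 + 14(4q+3) - 12 expands to 256q^4 + 896q^3 + 1136q^2 + 680q + 156,
and factoring out 4 leaves 4(64q^4 + 224q^3 + 284q^2 + 170q + 39).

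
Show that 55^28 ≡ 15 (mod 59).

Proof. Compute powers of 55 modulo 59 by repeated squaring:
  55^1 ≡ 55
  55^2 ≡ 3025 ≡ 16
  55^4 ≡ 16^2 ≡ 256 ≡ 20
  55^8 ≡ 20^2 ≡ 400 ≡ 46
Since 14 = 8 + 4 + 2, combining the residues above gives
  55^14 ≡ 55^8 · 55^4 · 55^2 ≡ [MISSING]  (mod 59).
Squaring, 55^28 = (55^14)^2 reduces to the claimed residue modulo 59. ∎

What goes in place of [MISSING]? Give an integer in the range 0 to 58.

29

55^8 · 55^4 · 55^2 ≡ 46 · 20 · 16 = 14720.
14720 mod 59 = 29, so 55^14 ≡ 29 (mod 59).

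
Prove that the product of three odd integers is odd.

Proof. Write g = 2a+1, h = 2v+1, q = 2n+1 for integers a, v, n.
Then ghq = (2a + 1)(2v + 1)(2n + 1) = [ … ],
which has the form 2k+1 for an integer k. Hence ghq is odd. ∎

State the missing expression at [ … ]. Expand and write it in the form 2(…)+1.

(2a + 1)(2v + 1)(2n + 1) = 8anv + 4an + 4av + 2a + 4nv + 2n + 2v + 1
= 2(4anv + 2an + 2av + a + 2nv + n + v) + 1.
Since 4anv + 2an + 2av + a + 2nv + n + v is an integer, the product is of the form 2k+1 for an integer k.

2(4anv + 2an + 2av + a + 2nv + n + v) + 1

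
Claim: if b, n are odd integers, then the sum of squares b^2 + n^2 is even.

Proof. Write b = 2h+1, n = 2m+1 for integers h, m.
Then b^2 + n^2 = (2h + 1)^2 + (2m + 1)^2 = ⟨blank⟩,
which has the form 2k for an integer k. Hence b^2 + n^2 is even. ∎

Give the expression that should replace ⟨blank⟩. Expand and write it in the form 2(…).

2(2h^2 + 2h + 2m^2 + 2m + 1)

Expanding: (2h + 1)^2 + (2m + 1)^2 = 4h^2 + 4h + 4m^2 + 4m + 2.
Every term is even; pulling out the factor of 2 gives 2(2h^2 + 2h + 2m^2 + 2m + 1).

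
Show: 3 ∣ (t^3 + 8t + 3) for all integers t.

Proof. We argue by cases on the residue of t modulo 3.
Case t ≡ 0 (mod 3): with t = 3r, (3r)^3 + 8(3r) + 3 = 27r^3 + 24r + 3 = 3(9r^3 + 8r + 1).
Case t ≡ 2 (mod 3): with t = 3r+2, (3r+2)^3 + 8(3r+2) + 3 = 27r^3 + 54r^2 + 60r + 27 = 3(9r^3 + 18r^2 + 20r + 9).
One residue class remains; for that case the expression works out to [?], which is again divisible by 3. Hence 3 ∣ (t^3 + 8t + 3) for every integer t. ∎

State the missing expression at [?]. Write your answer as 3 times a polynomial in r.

3(9r^3 + 9r^2 + 11r + 4)

The residues treated are {0, 2}, so the missing case is t ≡ 1 (mod 3); write t = 3r+1.
Then (3r+1)^3 + 8(3r+1) + 3 = 27r^3 + 27r^2 + 33r + 12 = 3(9r^3 + 9r^2 + 11r + 4).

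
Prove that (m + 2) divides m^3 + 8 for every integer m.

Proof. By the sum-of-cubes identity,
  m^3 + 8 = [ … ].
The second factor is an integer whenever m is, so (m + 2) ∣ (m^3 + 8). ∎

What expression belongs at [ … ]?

a^3 + b^3 = (a + b)(a^2 - ab + b^2). With a = m, b = 2:
m^3 + 8 = (m + 2)(m^2 - 2m + 4).

(m + 2)(m^2 - 2m + 4)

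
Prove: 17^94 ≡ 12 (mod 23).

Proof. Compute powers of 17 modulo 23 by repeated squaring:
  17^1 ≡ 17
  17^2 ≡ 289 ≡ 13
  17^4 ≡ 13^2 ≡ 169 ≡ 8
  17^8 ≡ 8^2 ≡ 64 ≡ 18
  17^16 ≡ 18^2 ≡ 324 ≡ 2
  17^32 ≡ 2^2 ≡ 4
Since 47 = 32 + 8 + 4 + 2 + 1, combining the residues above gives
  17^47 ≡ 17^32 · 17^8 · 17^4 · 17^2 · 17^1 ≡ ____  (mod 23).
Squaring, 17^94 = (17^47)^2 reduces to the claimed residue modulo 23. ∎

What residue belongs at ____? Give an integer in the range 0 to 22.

Multiply the listed residues: 4 · 18 · 8 · 13 · 17 = 72 → 576 → 7488 → 127296.
Reducing modulo 23: 127296 = 5534·23 + 14, so 17^47 ≡ 14.

14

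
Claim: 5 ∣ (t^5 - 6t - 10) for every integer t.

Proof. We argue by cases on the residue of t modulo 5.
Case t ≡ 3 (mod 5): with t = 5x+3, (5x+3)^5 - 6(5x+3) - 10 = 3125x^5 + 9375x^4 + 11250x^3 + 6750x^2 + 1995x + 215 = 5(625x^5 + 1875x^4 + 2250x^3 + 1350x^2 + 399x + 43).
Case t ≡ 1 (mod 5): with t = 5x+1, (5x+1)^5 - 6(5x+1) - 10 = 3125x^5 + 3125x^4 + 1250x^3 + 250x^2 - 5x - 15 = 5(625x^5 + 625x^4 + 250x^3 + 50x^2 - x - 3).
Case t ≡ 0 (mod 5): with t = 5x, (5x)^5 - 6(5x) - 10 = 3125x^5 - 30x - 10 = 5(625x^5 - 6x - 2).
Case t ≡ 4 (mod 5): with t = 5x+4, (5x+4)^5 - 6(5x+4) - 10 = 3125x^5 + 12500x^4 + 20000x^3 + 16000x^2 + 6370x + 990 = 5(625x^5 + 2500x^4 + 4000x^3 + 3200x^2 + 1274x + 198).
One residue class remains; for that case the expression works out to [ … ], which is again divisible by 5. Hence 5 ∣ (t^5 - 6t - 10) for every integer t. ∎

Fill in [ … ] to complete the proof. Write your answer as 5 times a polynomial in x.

The residues treated are {3, 1, 0, 4}, so the missing case is t ≡ 2 (mod 5); write t = 5x+2.
Then (5x+2)^5 - 6(5x+2) - 10 = 3125x^5 + 6250x^4 + 5000x^3 + 2000x^2 + 370x + 10 = 5(625x^5 + 1250x^4 + 1000x^3 + 400x^2 + 74x + 2).

5(625x^5 + 1250x^4 + 1000x^3 + 400x^2 + 74x + 2)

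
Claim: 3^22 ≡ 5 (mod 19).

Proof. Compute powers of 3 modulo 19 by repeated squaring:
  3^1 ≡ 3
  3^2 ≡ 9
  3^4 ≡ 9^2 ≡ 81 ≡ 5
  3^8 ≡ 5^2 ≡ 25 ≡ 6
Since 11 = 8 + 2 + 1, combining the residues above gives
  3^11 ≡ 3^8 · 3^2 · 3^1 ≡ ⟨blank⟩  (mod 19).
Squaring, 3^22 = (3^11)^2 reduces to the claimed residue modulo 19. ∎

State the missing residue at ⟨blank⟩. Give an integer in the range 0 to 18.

3^8 · 3^2 · 3^1 ≡ 6 · 9 · 3 = 162.
162 mod 19 = 10, so 3^11 ≡ 10 (mod 19).

10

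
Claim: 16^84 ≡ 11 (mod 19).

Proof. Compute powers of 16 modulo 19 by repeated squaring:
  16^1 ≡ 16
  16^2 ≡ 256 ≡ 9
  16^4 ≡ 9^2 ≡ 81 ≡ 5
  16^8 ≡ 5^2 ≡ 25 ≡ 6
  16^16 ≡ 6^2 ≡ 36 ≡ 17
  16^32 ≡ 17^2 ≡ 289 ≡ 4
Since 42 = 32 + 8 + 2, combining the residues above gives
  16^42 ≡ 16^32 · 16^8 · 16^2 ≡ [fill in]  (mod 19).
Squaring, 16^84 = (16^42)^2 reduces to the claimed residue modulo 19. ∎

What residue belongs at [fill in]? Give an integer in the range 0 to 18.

16^32 · 16^8 · 16^2 ≡ 4 · 6 · 9 = 216.
216 mod 19 = 7, so 16^42 ≡ 7 (mod 19).

7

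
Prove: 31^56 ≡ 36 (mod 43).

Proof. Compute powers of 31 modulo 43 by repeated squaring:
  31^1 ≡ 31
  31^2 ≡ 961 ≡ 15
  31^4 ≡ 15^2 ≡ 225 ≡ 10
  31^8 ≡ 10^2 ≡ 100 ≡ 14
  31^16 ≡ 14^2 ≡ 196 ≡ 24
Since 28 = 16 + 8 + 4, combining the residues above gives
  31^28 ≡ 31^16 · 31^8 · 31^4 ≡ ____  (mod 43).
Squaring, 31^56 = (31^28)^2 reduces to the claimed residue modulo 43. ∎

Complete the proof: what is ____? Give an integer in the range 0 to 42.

6

31^16 · 31^8 · 31^4 ≡ 24 · 14 · 10 = 3360.
3360 mod 43 = 6, so 31^28 ≡ 6 (mod 43).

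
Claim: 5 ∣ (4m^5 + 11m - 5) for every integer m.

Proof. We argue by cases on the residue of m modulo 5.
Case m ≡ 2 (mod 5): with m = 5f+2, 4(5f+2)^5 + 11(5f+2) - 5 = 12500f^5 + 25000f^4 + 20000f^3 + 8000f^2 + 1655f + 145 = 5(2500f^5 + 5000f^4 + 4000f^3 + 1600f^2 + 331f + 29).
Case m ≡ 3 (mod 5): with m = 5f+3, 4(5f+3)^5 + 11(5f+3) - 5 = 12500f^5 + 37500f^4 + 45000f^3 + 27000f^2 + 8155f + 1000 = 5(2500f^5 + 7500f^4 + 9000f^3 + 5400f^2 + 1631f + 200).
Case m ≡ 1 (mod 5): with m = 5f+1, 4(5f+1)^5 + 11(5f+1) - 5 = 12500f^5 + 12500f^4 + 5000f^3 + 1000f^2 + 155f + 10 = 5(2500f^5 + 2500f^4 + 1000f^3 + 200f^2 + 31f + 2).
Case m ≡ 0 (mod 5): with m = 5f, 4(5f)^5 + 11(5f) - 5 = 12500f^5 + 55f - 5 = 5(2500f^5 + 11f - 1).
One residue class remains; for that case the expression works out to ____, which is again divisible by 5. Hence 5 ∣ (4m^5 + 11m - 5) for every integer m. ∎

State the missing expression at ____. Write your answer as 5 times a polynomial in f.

5(2500f^5 + 10000f^4 + 16000f^3 + 12800f^2 + 5131f + 827)

Only m ≡ 4 (mod 5) is unaccounted for. Put m = 5f+4:
4(5f+4)^5 + 11(5f+4) - 5 expands to 12500f^5 + 50000f^4 + 80000f^3 + 64000f^2 + 25655f + 4135,
and factoring out 5 leaves 5(2500f^5 + 10000f^4 + 16000f^3 + 12800f^2 + 5131f + 827).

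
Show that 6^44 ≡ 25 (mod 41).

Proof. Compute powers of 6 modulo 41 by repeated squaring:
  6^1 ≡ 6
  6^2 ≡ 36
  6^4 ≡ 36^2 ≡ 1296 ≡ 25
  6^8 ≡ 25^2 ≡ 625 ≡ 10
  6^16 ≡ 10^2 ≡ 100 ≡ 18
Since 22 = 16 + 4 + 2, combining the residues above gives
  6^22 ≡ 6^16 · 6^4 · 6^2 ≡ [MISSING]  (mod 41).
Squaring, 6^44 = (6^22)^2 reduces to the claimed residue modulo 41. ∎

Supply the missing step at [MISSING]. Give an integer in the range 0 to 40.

5

6^16 · 6^4 · 6^2 ≡ 18 · 25 · 36 = 16200.
16200 mod 41 = 5, so 6^22 ≡ 5 (mod 41).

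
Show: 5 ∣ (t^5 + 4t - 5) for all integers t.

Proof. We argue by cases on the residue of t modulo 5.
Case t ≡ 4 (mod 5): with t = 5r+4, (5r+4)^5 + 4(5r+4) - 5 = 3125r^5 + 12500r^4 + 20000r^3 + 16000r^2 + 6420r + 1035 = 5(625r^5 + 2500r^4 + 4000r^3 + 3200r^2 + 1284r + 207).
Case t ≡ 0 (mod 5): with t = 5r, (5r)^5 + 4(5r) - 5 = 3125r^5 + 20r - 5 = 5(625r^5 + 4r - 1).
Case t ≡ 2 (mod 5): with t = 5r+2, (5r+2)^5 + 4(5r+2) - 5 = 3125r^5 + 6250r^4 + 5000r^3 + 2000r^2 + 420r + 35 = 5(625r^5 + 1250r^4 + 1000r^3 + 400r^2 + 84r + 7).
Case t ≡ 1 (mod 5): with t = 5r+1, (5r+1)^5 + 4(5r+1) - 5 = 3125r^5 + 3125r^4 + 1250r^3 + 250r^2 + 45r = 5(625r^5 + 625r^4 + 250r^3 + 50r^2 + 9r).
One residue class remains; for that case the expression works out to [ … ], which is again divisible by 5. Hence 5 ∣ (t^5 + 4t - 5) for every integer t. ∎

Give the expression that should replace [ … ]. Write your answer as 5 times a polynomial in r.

The residues treated are {4, 0, 2, 1}, so the missing case is t ≡ 3 (mod 5); write t = 5r+3.
Then (5r+3)^5 + 4(5r+3) - 5 = 3125r^5 + 9375r^4 + 11250r^3 + 6750r^2 + 2045r + 250 = 5(625r^5 + 1875r^4 + 2250r^3 + 1350r^2 + 409r + 50).

5(625r^5 + 1875r^4 + 2250r^3 + 1350r^2 + 409r + 50)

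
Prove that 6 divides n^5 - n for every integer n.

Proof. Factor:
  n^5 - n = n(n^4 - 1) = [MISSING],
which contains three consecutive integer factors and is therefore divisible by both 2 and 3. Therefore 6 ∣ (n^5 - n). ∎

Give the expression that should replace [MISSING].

n^4 - 1 = (n^2 - 1)(n^2 + 1), and n^2 - 1 = (n-1)(n+1).
So n(n^4 - 1) = (n - 1)n(n + 1)(n^2 + 1).

(n - 1)n(n + 1)(n^2 + 1)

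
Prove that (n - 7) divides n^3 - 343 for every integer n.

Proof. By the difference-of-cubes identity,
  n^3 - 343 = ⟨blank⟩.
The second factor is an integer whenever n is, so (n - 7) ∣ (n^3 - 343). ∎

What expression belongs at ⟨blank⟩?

(n - 7)(n^2 + 7n + 49)

Polynomial division of n^3 - 343 by n - 7 leaves remainder 0 and quotient n^2 + 7n + 49.
Hence n^3 - 343 = (n - 7)(n^2 + 7n + 49).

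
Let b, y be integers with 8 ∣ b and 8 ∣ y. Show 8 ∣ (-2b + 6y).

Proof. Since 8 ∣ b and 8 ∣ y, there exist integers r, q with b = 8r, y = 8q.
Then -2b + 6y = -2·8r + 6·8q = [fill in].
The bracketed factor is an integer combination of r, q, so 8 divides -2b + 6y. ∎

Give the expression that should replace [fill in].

8(6q - 2r)

Pull the common 8 out of every term: -2·8r + 6·8q = 8(6q - 2r).
6q - 2r is an integer, which exhibits the divisibility.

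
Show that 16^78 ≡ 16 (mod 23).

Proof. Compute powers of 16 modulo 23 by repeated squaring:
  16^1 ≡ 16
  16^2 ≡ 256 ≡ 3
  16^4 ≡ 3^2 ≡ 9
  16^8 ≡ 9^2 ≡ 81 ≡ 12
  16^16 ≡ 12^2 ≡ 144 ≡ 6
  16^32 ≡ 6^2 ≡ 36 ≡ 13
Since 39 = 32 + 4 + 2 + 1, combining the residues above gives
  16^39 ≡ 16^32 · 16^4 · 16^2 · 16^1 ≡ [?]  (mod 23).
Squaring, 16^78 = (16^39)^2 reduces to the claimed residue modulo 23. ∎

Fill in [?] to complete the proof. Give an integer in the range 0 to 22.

4

16^32 · 16^4 · 16^2 · 16^1 ≡ 13 · 9 · 3 · 16 = 5616.
5616 mod 23 = 4, so 16^39 ≡ 4 (mod 23).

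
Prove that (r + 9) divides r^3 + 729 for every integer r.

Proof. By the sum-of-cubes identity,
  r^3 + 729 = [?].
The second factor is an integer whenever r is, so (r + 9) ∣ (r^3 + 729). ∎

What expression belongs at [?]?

(r + 9)(r^2 - 9r + 81)

a^3 + b^3 = (a + b)(a^2 - ab + b^2). With a = r, b = 9:
r^3 + 729 = (r + 9)(r^2 - 9r + 81).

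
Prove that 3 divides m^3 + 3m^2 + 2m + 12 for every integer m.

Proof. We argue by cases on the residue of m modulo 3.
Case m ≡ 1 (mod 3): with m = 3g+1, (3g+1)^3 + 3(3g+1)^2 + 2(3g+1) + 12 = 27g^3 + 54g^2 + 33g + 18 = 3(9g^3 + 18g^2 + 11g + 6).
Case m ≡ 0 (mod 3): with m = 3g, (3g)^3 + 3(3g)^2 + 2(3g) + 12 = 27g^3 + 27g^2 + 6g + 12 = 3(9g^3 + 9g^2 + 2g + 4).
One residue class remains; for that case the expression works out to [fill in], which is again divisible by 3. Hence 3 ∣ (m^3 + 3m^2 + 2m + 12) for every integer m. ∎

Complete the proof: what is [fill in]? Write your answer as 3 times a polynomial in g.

The residues treated are {1, 0}, so the missing case is m ≡ 2 (mod 3); write m = 3g+2.
Then (3g+2)^3 + 3(3g+2)^2 + 2(3g+2) + 12 = 27g^3 + 81g^2 + 78g + 36 = 3(9g^3 + 27g^2 + 26g + 12).

3(9g^3 + 27g^2 + 26g + 12)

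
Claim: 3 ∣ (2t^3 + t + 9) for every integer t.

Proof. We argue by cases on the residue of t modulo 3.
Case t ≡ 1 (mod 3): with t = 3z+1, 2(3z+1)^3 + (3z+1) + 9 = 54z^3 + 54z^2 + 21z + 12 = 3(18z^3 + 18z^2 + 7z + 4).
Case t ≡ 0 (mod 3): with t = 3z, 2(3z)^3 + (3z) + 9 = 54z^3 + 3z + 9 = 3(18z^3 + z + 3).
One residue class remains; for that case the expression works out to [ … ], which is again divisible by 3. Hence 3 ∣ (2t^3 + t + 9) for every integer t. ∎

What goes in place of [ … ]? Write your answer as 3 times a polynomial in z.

Only t ≡ 2 (mod 3) is unaccounted for. Put t = 3z+2:
2(3z+2)^3 + (3z+2) + 9 expands to 54z^3 + 108z^2 + 75z + 27,
and factoring out 3 leaves 3(18z^3 + 36z^2 + 25z + 9).

3(18z^3 + 36z^2 + 25z + 9)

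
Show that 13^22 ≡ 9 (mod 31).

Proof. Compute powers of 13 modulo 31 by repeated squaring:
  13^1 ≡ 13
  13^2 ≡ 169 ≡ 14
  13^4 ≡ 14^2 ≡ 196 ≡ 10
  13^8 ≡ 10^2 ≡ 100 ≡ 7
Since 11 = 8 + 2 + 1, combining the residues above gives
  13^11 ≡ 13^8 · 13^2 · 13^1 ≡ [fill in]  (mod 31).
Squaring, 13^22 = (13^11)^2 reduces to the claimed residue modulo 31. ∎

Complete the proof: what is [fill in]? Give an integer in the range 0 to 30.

13^8 · 13^2 · 13^1 ≡ 7 · 14 · 13 = 1274.
1274 mod 31 = 3, so 13^11 ≡ 3 (mod 31).

3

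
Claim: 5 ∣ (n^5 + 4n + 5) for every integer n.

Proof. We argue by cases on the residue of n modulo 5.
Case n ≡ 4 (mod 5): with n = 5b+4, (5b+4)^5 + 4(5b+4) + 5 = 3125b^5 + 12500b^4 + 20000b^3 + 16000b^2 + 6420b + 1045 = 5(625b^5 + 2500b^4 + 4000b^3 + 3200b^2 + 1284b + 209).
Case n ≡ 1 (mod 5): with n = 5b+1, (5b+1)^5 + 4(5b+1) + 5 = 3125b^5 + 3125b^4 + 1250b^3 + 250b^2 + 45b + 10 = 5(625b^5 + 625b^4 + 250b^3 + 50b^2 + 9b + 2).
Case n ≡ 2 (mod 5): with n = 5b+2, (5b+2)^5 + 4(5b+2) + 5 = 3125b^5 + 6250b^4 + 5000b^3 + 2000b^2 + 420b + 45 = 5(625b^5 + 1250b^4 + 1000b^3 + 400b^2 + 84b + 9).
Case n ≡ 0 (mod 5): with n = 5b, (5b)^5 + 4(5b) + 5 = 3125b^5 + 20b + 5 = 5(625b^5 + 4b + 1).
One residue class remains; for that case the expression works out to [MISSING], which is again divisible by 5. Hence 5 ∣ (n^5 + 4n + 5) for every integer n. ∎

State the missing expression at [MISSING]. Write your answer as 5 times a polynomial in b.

5(625b^5 + 1875b^4 + 2250b^3 + 1350b^2 + 409b + 52)

Only n ≡ 3 (mod 5) is unaccounted for. Put n = 5b+3:
(5b+3)^5 + 4(5b+3) + 5 expands to 3125b^5 + 9375b^4 + 11250b^3 + 6750b^2 + 2045b + 260,
and factoring out 5 leaves 5(625b^5 + 1875b^4 + 2250b^3 + 1350b^2 + 409b + 52).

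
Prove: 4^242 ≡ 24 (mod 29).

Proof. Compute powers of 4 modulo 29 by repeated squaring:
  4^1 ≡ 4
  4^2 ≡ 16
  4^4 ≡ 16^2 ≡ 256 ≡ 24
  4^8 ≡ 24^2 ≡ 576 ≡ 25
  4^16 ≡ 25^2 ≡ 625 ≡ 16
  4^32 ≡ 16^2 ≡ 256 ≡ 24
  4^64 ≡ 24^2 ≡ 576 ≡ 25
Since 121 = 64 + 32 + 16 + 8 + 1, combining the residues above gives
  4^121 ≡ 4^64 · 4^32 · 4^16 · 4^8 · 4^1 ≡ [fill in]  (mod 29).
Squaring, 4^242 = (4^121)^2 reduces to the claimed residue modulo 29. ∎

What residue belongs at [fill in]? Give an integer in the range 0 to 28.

Multiply the listed residues: 25 · 24 · 16 · 25 · 4 = 600 → 9600 → 240000 → 960000.
Reducing modulo 29: 960000 = 33103·29 + 13, so 4^121 ≡ 13.

13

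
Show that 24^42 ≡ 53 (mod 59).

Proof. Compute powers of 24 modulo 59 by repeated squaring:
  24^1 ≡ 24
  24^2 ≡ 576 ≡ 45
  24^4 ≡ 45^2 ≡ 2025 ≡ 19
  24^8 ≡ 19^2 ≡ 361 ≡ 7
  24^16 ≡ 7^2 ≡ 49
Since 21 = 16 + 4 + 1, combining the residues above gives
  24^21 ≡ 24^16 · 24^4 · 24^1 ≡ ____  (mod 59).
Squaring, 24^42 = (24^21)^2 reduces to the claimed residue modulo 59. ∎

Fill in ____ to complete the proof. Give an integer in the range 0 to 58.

24^16 · 24^4 · 24^1 ≡ 49 · 19 · 24 = 22344.
22344 mod 59 = 42, so 24^21 ≡ 42 (mod 59).

42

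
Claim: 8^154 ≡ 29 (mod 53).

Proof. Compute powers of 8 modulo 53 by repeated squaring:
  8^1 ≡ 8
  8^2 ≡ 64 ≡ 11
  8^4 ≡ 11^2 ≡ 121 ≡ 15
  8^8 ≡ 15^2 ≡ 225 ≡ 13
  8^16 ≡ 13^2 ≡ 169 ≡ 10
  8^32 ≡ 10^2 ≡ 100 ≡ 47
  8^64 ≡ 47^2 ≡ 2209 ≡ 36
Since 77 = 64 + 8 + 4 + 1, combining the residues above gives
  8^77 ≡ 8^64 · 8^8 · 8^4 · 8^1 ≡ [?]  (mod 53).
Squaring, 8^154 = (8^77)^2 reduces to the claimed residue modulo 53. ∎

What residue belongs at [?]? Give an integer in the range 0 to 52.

8^64 · 8^8 · 8^4 · 8^1 ≡ 36 · 13 · 15 · 8 = 56160.
56160 mod 53 = 33, so 8^77 ≡ 33 (mod 53).

33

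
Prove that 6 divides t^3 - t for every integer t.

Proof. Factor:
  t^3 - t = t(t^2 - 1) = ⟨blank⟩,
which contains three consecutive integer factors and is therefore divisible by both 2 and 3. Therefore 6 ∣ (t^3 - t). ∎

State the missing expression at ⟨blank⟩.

t(t^2 - 1) = t(t - 1)(t + 1) = (t - 1)t(t + 1).
These three factors are consecutive integers, so their product is divisible by 6.

(t - 1)t(t + 1)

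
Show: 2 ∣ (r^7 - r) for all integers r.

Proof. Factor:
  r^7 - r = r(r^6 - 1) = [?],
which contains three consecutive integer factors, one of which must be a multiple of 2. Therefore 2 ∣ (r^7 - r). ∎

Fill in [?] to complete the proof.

(r - 1)r(r + 1)(r^4 + r^2 + 1)

r^6 - 1 = (r^2 - 1)(r^4 + r^2 + 1), and r^2 - 1 = (r-1)(r+1).
So r(r^6 - 1) = (r - 1)r(r + 1)(r^4 + r^2 + 1).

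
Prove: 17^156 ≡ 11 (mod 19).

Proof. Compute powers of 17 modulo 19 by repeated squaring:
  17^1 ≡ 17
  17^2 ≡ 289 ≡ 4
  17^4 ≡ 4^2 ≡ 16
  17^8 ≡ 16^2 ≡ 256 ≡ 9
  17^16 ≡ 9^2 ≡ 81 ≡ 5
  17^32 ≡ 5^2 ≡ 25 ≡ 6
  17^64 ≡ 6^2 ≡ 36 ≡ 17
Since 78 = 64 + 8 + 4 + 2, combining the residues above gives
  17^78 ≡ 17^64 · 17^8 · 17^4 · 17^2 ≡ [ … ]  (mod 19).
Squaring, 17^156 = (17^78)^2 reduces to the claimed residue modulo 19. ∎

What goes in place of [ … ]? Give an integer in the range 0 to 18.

Multiply the listed residues: 17 · 9 · 16 · 4 = 153 → 2448 → 9792.
Reducing modulo 19: 9792 = 515·19 + 7, so 17^78 ≡ 7.

7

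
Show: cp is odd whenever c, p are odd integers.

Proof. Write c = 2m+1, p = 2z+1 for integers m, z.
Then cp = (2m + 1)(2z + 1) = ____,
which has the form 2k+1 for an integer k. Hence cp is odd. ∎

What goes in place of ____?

2(2mz + m + z) + 1

(2m + 1)(2z + 1) = 4mz + 2m + 2z + 1
= 2(2mz + m + z) + 1.
Since 2mz + m + z is an integer, the product is of the form 2k+1 for an integer k.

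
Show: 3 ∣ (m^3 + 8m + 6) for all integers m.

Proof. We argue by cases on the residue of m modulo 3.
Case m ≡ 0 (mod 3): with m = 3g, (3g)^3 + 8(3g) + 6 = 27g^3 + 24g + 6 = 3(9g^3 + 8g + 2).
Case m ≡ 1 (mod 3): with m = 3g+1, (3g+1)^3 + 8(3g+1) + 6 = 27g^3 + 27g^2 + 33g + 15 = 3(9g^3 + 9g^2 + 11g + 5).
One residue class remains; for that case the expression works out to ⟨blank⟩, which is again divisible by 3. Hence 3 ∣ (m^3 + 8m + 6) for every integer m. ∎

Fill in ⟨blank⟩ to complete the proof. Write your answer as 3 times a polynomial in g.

3(9g^3 + 18g^2 + 20g + 10)

Only m ≡ 2 (mod 3) is unaccounted for. Put m = 3g+2:
(3g+2)^3 + 8(3g+2) + 6 expands to 27g^3 + 54g^2 + 60g + 30,
and factoring out 3 leaves 3(9g^3 + 18g^2 + 20g + 10).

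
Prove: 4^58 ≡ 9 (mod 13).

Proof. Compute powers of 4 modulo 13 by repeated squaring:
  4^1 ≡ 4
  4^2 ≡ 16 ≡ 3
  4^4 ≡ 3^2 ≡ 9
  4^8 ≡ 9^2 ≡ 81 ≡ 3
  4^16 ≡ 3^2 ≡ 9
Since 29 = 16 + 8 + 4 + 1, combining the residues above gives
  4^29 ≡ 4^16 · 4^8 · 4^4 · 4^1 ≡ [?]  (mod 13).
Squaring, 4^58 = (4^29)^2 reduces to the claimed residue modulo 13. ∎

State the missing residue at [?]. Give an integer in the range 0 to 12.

4^16 · 4^8 · 4^4 · 4^1 ≡ 9 · 3 · 9 · 4 = 972.
972 mod 13 = 10, so 4^29 ≡ 10 (mod 13).

10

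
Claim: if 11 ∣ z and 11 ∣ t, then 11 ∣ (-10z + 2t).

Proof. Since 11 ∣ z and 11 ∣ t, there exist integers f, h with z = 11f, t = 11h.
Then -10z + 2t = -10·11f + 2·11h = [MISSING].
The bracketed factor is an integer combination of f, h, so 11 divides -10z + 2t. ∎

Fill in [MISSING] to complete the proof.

11(-10f + 2h)

Each term has a factor of 11: -10·11f + 2·11h = 11·(-10f + 2h).
Since -10f + 2h is an integer, 11 ∣ (-10z + 2t).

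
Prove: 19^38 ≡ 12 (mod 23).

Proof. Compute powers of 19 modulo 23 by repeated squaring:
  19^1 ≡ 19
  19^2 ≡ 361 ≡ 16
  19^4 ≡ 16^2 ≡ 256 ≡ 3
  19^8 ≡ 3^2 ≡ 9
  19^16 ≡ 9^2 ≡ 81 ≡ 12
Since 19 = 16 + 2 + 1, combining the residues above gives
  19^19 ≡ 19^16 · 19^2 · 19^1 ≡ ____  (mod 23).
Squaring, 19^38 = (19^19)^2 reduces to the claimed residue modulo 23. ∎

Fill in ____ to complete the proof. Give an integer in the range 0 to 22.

Multiply the listed residues: 12 · 16 · 19 = 192 → 3648.
Reducing modulo 23: 3648 = 158·23 + 14, so 19^19 ≡ 14.

14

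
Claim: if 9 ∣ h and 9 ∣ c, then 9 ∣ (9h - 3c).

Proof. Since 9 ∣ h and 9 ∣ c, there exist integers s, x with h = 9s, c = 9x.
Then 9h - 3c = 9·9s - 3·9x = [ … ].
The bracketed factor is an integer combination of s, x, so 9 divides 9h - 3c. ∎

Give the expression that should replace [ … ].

Each term has a factor of 9: 9·9s - 3·9x = 9·(9s - 3x).
Since 9s - 3x is an integer, 9 ∣ (9h - 3c).

9(9s - 3x)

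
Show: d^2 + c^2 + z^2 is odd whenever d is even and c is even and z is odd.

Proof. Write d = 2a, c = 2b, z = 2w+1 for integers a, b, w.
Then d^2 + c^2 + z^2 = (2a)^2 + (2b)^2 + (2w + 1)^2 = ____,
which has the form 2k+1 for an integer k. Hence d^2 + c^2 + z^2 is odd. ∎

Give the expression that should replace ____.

(2a)^2 + (2b)^2 + (2w + 1)^2 = 4a^2 + 4b^2 + 4w^2 + 4w + 1
= 2(2a^2 + 2b^2 + 2w^2 + 2w) + 1.
Since 2a^2 + 2b^2 + 2w^2 + 2w is an integer, the sum of squares is of the form 2k+1 for an integer k.

2(2a^2 + 2b^2 + 2w^2 + 2w) + 1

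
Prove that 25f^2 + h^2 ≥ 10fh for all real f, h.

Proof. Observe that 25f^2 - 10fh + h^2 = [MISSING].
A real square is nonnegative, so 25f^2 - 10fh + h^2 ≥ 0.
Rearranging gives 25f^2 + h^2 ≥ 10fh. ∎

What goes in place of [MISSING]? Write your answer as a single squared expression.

(5f - h)^2

25f^2 - 10fh + h^2 is a perfect-square trinomial: the outer terms are (5f)^2 and (h)^2, and the cross term is -2·5f·h.
So 25f^2 - 10fh + h^2 = (5f - h)^2 ≥ 0.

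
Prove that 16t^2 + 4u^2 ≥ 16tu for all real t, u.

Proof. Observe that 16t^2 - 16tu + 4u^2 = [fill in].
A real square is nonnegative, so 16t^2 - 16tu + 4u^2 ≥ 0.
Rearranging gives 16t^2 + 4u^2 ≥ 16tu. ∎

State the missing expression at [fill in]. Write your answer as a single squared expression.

16t^2 - 16tu + 4u^2 is a perfect-square trinomial: the outer terms are (4t)^2 and (2u)^2, and the cross term is -2·4t·2u.
So 16t^2 - 16tu + 4u^2 = (4t - 2u)^2 ≥ 0.

(4t - 2u)^2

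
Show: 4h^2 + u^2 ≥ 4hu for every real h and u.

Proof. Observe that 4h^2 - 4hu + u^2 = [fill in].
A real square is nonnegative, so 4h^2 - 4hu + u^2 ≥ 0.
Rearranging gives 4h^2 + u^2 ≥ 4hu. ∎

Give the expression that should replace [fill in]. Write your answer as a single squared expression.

(2h - u)^2

4h^2 - 4hu + u^2 is a perfect-square trinomial: the outer terms are (2h)^2 and (u)^2, and the cross term is -2·2h·u.
So 4h^2 - 4hu + u^2 = (2h - u)^2 ≥ 0.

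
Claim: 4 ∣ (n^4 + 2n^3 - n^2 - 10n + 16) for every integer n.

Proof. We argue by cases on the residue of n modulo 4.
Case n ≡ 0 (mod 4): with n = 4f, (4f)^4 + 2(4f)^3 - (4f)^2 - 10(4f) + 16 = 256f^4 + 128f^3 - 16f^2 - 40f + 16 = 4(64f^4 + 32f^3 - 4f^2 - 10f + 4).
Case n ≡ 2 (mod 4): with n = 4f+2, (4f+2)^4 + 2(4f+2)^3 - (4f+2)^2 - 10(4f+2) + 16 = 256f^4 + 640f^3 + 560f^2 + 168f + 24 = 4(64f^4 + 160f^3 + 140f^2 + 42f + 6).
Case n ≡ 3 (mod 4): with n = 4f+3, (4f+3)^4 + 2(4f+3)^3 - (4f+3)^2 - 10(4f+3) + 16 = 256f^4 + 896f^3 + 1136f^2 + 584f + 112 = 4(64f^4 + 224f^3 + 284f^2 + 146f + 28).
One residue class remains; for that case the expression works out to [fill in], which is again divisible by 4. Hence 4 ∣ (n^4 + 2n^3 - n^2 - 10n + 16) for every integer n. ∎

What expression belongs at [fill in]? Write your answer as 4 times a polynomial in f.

Only n ≡ 1 (mod 4) is unaccounted for. Put n = 4f+1:
(4f+1)^4 + 2(4f+1)^3 - (4f+1)^2 - 10(4f+1) + 16 expands to 256f^4 + 384f^3 + 176f^2 - 8f + 8,
and factoring out 4 leaves 4(64f^4 + 96f^3 + 44f^2 - 2f + 2).

4(64f^4 + 96f^3 + 44f^2 - 2f + 2)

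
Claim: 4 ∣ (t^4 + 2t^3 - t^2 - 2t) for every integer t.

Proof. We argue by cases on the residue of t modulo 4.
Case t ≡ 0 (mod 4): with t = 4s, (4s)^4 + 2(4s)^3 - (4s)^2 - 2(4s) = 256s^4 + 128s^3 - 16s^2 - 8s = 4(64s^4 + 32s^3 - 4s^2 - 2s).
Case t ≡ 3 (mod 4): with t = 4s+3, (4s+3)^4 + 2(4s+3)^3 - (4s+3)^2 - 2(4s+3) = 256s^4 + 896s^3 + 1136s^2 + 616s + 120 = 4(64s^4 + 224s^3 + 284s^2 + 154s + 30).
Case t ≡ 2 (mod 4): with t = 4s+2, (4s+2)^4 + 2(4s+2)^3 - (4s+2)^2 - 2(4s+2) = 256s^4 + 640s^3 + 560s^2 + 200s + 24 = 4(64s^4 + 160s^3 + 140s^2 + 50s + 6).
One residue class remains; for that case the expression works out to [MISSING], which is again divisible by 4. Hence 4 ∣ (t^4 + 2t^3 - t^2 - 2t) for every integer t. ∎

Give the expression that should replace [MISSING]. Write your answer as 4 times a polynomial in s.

The residues treated are {0, 3, 2}, so the missing case is t ≡ 1 (mod 4); write t = 4s+1.
Then (4s+1)^4 + 2(4s+1)^3 - (4s+1)^2 - 2(4s+1) = 256s^4 + 384s^3 + 176s^2 + 24s = 4(64s^4 + 96s^3 + 44s^2 + 6s).

4(64s^4 + 96s^3 + 44s^2 + 6s)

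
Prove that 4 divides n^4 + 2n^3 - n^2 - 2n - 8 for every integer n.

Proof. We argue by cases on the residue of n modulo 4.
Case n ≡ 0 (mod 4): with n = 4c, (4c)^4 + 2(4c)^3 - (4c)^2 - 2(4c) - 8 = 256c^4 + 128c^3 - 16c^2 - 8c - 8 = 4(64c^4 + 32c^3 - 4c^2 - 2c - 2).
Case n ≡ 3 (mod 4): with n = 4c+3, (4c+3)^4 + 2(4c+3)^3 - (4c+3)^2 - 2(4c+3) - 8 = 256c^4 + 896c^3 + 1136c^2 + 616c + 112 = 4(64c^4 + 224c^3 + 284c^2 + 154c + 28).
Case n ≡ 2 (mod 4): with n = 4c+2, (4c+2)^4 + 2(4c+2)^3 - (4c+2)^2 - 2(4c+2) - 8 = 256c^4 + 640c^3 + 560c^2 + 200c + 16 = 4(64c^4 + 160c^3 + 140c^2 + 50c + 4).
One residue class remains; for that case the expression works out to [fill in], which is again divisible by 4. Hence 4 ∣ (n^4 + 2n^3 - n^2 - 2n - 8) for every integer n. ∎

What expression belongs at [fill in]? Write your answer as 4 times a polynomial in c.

Only n ≡ 1 (mod 4) is unaccounted for. Put n = 4c+1:
(4c+1)^4 + 2(4c+1)^3 - (4c+1)^2 - 2(4c+1) - 8 expands to 256c^4 + 384c^3 + 176c^2 + 24c - 8,
and factoring out 4 leaves 4(64c^4 + 96c^3 + 44c^2 + 6c - 2).

4(64c^4 + 96c^3 + 44c^2 + 6c - 2)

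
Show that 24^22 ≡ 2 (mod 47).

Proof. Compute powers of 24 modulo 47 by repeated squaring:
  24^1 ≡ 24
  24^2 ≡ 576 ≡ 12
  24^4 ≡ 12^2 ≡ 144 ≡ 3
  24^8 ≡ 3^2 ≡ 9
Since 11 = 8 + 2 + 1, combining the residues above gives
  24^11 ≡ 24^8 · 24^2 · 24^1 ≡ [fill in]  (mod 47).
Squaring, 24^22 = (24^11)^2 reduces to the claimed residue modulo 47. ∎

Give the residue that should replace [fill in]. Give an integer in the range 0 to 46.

7

Multiply the listed residues: 9 · 12 · 24 = 108 → 2592.
Reducing modulo 47: 2592 = 55·47 + 7, so 24^11 ≡ 7.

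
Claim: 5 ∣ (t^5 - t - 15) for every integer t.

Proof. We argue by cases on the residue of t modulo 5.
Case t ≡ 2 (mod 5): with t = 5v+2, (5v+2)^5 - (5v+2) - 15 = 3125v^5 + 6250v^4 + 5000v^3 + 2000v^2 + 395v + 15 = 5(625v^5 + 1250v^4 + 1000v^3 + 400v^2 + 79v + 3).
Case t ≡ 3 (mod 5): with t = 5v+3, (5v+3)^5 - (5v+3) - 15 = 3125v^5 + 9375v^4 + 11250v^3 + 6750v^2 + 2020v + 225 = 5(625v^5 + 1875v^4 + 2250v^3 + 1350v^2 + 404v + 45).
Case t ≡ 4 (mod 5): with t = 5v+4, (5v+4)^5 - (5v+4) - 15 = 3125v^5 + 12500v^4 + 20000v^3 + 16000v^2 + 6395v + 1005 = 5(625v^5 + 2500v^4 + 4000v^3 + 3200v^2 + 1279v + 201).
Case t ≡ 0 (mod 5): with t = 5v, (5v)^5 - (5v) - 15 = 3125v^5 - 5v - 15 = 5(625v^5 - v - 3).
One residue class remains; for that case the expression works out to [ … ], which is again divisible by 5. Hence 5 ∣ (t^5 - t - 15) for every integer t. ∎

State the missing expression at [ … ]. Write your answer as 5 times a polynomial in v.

Only t ≡ 1 (mod 5) is unaccounted for. Put t = 5v+1:
(5v+1)^5 - (5v+1) - 15 expands to 3125v^5 + 3125v^4 + 1250v^3 + 250v^2 + 20v - 15,
and factoring out 5 leaves 5(625v^5 + 625v^4 + 250v^3 + 50v^2 + 4v - 3).

5(625v^5 + 625v^4 + 250v^3 + 50v^2 + 4v - 3)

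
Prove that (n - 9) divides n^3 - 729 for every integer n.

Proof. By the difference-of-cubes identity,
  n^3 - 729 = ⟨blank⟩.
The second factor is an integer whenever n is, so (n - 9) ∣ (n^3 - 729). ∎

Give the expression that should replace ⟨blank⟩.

(n - 9)(n^2 + 9n + 81)

a^3 - b^3 = (a - b)(a^2 + ab + b^2). With a = n, b = 9:
n^3 - 729 = (n - 9)(n^2 + 9n + 81).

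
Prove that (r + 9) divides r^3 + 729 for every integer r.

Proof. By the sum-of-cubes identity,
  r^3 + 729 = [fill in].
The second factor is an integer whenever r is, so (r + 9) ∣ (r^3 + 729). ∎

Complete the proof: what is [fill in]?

a^3 + b^3 = (a + b)(a^2 - ab + b^2). With a = r, b = 9:
r^3 + 729 = (r + 9)(r^2 - 9r + 81).

(r + 9)(r^2 - 9r + 81)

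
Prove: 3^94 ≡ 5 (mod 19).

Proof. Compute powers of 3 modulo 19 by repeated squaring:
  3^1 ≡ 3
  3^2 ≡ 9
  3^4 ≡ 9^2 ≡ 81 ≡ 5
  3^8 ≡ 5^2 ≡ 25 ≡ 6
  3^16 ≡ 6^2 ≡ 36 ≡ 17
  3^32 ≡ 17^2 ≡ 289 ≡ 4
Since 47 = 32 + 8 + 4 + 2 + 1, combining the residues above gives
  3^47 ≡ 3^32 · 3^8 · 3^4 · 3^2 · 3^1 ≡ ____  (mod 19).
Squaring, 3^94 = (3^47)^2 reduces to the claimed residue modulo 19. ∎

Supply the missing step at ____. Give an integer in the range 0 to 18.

10

3^32 · 3^8 · 3^4 · 3^2 · 3^1 ≡ 4 · 6 · 5 · 9 · 3 = 3240.
3240 mod 19 = 10, so 3^47 ≡ 10 (mod 19).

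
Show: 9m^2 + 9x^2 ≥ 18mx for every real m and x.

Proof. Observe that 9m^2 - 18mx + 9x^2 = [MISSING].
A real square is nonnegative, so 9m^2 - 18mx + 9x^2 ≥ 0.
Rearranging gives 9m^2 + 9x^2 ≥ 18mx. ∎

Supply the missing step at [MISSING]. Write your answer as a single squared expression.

(3m - 3x)^2

The leading and trailing coefficients are 3^2 and 3^2, and 18 = 2·3·3, so the trinomial is (3m - 3x)^2.
Hence 9m^2 - 18mx + 9x^2 ≥ 0.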